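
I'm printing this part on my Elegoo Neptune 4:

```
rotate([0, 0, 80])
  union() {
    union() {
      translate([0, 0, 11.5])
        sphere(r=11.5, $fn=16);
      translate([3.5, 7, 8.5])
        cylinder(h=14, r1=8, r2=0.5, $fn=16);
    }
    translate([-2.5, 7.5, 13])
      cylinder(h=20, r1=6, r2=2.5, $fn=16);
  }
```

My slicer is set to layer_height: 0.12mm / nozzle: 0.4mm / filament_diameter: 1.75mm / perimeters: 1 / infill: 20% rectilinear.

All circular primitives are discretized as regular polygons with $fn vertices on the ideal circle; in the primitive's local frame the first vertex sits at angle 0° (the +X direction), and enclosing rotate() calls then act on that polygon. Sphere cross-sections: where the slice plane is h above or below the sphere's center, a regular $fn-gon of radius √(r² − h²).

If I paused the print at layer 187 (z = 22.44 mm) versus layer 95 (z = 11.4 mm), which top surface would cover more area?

layer 95 (z = 11.4 mm)

Layer 187 (z = 22.44): the sphere: section is a regular 16-gon, circumradius = √(r²−h²) = √(11.5²−10.94²) = 3.545 (area = (16/2)·3.545²·sin(360°/16) = 38.47 mm²); the cone at (3.5, 7) contributes a regular 16-gon of circumradius 0.532 (interpolated between r1=8 and r2=0.5 at t=0.996) (area = (16/2)·0.532²·sin(360°/16) = 0.87 mm²); Combining (union): the 2 present regions are separate (no shared area or edge), so areas and boundary lengths simply add and each stays a separate island — area = 39.34 mm²; the cone at (-2.5, 7.5) contributes a regular 16-gon of circumradius 4.348 (interpolated between r1=6 and r2=2.5 at t=0.472) (area = (16/2)·4.348²·sin(360°/16) = 57.88 mm²); Taking the union: the 2 present regions are separate (no shared area or edge), so areas and boundary lengths simply add and each stays a separate island — area = 97.22 mm²; (whole slice rotated 80° about Z — lengths, areas and connectivity unchanged). So its area = 97.22 mm². Layer 95 (z = 11.4): the r=11.5 sphere contributes a regular 16-gon of circumradius √(11.5²−0.1²) = 11.500 (area = (16/2)·11.500²·sin(360°/16) = 404.85 mm²); the cone at (3.5, 7) contributes a regular 16-gon of circumradius 6.446 (interpolated between r1=8 and r2=0.5 at t=0.207) (area = (16/2)·6.446²·sin(360°/16) = 127.22 mm²); Combining (union): the regions partially overlap — summed areas 532.07 mm² minus the doubly-counted overlap 100.28 mm² gives 431.80 mm² — area = 431.80 mm²; the cone at (-2.5, 7.5) is not intersected at this z (z outside [13, 33]); Taking the union: only that combined region is present, so the union is just that shape — area = 431.80 mm²; (rotated 80° about Z; rotation is an isometry so areas/perimeters/island counts are preserved). So its area = 431.80 mm². Layer 95 is larger (431.80 vs 97.22 mm²).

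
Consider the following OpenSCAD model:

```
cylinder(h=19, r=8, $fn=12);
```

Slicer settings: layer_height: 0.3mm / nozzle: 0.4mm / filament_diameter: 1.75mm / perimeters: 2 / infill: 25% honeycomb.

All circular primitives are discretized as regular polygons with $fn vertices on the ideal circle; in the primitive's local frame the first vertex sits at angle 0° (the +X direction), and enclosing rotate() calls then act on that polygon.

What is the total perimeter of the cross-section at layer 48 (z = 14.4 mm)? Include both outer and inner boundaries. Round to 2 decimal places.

49.69 mm

At z = 14.4 mm: the r=8 cylinder contributes a regular 12-gon of circumradius 8 (perimeter = 2·12·8.000·sin(180°/12) = 49.69 mm). Overall, the cross-section is a single solid region. Total boundary length (outer) = 49.69 mm.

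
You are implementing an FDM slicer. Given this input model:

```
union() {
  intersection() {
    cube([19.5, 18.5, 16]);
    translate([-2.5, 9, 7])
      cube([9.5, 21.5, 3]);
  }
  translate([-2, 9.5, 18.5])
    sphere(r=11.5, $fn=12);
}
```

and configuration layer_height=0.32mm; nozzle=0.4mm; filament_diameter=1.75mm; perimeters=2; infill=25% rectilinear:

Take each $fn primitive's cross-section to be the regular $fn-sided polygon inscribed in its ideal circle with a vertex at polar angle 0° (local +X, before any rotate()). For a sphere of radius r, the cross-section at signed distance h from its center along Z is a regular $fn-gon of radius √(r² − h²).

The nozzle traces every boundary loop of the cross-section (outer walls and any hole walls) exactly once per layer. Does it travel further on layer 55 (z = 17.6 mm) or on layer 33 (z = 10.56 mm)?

layer 55 (z = 17.6 mm)

Layer 55 (z = 17.6): the cube is not intersected at this z (z outside [0, 16]); the cube at (-2.5, 9) is absent (z outside [7, 10]); Taking the intersection: at least one operand is absent at this height, so nothing remains; the sphere at (-2, 9.5): section is a regular 12-gon, circumradius = √(r²−h²) = √(11.5²−0.9²) = 11.465 (perimeter = 2·12·11.465·sin(180°/12) = 71.21 mm); Taking the union: only the r=11.5 sphere at (-2, 9.5) is present, so the union is just that shape — boundary = 71.21 mm. So its perimeter = 71.21 mm. Layer 33 (z = 10.56): the cube is present — its section is the full 19.5×18.5 rectangle (perimeter 76.00 mm); the cube at (-2.5, 9) does not reach this height (z outside [7, 10]); Taking the intersection: at least one operand is absent at this height, so nothing remains; the sphere at (-2, 9.5): section is a regular 12-gon, circumradius = √(r²−h²) = √(11.5²−7.94²) = 8.319 (perimeter = 2·12·8.319·sin(180°/12) = 51.68 mm); Combining (union): only the r=11.5 sphere at (-2, 9.5) is present, so the union is just that shape — boundary = 51.68 mm. So its perimeter = 51.68 mm. Layer 55 is larger (71.21 vs 51.68 mm).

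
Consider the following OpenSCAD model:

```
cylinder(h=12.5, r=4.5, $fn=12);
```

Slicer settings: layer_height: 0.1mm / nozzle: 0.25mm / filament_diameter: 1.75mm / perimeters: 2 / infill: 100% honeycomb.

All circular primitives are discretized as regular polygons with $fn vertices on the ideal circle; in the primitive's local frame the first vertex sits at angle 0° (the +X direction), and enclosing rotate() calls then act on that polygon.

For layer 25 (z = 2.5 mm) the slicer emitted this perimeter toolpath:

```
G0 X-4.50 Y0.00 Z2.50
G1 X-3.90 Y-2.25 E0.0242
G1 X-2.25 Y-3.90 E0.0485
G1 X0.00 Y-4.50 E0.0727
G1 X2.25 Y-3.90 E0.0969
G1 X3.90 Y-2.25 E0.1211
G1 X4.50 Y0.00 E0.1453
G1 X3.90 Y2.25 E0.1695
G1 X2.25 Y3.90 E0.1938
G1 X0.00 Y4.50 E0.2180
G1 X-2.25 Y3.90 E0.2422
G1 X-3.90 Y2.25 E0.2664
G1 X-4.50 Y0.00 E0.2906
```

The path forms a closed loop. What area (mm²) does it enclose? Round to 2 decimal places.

60.79 mm²

Apply the shoelace formula to the sequence of (X, Y) vertices; enclosed area = 60.79 mm².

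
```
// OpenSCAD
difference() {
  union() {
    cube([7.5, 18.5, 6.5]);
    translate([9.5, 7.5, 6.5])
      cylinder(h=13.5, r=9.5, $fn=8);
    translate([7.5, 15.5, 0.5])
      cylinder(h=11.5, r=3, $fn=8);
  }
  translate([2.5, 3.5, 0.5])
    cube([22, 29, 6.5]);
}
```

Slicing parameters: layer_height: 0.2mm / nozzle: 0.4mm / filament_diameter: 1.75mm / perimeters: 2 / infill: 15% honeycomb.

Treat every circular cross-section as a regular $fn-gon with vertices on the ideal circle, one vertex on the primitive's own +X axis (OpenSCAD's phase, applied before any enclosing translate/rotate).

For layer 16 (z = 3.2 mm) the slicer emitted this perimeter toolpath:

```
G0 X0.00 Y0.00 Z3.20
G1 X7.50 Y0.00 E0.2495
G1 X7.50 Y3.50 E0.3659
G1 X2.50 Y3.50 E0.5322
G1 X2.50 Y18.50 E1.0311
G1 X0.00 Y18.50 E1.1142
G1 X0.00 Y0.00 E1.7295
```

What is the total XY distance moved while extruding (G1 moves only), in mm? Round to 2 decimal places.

52.00 mm

Sum the Euclidean lengths of each G1 segment: total = 52.00 mm.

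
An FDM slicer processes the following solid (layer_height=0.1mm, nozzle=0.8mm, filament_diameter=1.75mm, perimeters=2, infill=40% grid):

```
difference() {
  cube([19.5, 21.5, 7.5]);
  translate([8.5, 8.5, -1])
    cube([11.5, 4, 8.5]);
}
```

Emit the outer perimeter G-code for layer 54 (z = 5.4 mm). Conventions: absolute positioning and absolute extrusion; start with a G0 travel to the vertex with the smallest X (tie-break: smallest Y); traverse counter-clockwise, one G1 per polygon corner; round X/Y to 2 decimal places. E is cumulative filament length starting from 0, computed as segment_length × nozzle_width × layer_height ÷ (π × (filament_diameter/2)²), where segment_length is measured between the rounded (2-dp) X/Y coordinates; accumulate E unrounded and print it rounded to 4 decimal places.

G0 X0.00 Y0.00 Z5.40
G1 X19.50 Y0.00 E0.6486
G1 X19.50 Y8.50 E0.9313
G1 X8.50 Y8.50 E1.2971
G1 X8.50 Y12.50 E1.4302
G1 X19.50 Y12.50 E1.7960
G1 X19.50 Y21.50 E2.0954
G1 X0.00 Y21.50 E2.7440
G1 X0.00 Y0.00 E3.4591

At z = 5.4 mm: the 19.5×21.5 cube contributes its full rectangle; the 11.5×4 cube at (8.5, 8.5) contributes its full rectangle; After the difference (first − rest): starting from the 19.5×21.5 cube, the 11.5×4 cube at (8.5, 8.5) partially overlaps it — only the 44.00 mm² overlap (of its 46.00 mm²) is removed, clipping the outline — 1 connected region. The outline is a single polygon with 8 vertices. Extrusion per mm of travel: 0.8 × 0.1 / (π × 0.875²) = 0.033260. Accumulating E over each segment gives final E = 3.4591.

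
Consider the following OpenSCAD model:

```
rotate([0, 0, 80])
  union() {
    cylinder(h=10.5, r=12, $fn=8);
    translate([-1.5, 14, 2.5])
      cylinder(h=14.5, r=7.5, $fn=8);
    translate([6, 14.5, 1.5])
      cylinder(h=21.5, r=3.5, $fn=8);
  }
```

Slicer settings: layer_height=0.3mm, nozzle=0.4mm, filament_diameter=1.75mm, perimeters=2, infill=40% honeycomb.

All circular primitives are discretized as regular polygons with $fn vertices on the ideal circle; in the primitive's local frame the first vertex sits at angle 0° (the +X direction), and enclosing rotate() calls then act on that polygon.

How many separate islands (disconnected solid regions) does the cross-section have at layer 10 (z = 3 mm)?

1

At z = 3 mm: the cylinder: section is a regular 8-gon, circumradius r=12; the r=7.5 cylinder at (-1.5, 14) gives a regular 8-gon of circumradius 7.5 (constant along its height); the r=3.5 cylinder at (6, 14.5) gives a regular 8-gon of circumradius 3.5 (constant along its height); Merging all regions: the regions partially overlap (shared area 47.58 mm²), so overlapping operands fuse into one piece — 1 connected region; (whole slice rotated 80° about Z — lengths, areas and connectivity unchanged). Overall, the cross-section is a single solid region. Island count = 1.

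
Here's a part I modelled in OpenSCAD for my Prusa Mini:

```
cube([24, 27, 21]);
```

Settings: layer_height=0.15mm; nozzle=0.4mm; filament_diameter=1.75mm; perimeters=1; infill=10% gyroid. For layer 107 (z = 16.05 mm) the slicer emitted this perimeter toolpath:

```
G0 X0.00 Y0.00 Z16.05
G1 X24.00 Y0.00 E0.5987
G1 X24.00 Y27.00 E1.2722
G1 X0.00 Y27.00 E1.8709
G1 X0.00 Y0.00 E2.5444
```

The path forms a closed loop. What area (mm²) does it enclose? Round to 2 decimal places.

Apply the shoelace formula to the sequence of (X, Y) vertices; enclosed area = 648.00 mm².

648.00 mm²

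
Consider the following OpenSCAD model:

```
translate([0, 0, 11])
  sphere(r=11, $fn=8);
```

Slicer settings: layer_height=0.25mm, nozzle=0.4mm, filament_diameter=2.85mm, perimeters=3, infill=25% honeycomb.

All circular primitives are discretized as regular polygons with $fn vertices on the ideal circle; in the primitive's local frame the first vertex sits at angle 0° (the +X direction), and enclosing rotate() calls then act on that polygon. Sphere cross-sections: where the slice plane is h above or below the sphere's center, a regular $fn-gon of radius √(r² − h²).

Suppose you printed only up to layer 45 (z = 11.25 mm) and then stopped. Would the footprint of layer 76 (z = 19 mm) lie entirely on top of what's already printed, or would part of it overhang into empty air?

Compare the two slices. At z = 11.25: the r=11 sphere contributes a regular 8-gon of circumradius √(11²−0.25²) = 10.997 (area = (8/2)·10.997²·sin(360°/8) = 342.06 mm²). At z = 19: the sphere: section is a regular 8-gon, circumradius = √(r²−h²) = √(11²−8²) = 7.550 (area = (8/2)·7.550²·sin(360°/8) = 161.22 mm²). Checking containment: the cross-section at z = 19 is a subset of the cross-section at z = 11.25.

entirely on top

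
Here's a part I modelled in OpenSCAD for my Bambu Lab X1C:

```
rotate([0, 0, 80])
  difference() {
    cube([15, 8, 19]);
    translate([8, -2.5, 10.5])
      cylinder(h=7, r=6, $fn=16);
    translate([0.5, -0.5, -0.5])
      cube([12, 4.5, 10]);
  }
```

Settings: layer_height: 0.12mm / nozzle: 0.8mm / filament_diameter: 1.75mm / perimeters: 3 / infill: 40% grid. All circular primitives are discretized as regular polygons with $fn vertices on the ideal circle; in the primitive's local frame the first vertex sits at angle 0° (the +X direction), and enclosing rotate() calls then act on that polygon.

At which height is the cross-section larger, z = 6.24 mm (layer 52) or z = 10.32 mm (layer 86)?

Layer 52 (z = 6.24): the 15×8 cube contributes its full rectangle (area 120.00 mm²); the cylinder at (8, -2.5) does not reach this height (z outside [10.5, 17.5]); the 12×4.5 cube at (0.5, -0.5) contributes its full rectangle (area 54.00 mm²); Subtracting the remaining from the first: starting from the 15×8 cube (120.00 mm²), the 12×4.5 cube at (0.5, -0.5) partially overlaps it — only the 48.00 mm² overlap (of its 54.00 mm²) is removed, clipping the outline — area = 72.00 mm²; (whole slice rotated 80° about Z — lengths, areas and connectivity unchanged). So its area = 72.00 mm². Layer 86 (z = 10.32): the cube (footprint 15×8) is included at this height (area 120.00 mm²); the cylinder at (8, -2.5) does not reach this height (z outside [10.5, 17.5]); the cube at (0.5, -0.5) is not intersected at this z (z outside [-0.5, 9.5]); Subtracting the remaining from the first: none of the subtracted shapes is present at this height, so the 15×8 cube is unchanged — area = 120.00 mm²; (whole slice rotated 80° about Z — lengths, areas and connectivity unchanged). So its area = 120.00 mm². Layer 86 is larger (120.00 vs 72.00 mm²).

layer 86 (z = 10.32 mm)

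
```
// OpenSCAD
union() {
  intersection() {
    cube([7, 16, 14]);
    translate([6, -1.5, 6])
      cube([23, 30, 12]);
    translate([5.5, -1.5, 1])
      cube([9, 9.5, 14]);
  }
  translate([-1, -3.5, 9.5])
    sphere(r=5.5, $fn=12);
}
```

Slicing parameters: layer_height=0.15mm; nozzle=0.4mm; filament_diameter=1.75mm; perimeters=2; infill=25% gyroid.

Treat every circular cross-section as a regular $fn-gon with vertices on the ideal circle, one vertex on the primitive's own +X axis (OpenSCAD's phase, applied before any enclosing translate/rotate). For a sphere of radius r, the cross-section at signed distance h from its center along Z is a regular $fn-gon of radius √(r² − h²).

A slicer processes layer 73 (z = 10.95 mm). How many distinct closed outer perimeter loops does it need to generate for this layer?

At z = 10.95 mm: the cube (footprint 7×16) is included at this height; the cube at (6, -1.5) is present — its section is the full 23×30 rectangle; the cube at (5.5, -1.5) is present — its section is the full 9×9.5 rectangle; After intersecting: the 23×30 cube at (6, -1.5) partially overlaps the 7×16 cube; clipping to the common part keeps 16.00 mm²; the 9×9.5 cube at (5.5, -1.5) partially overlaps the running intersection; clipping to the common part keeps 8.00 mm² — 1 connected region; the r=5.5 sphere at (-1, -3.5) slices to a regular 12-gon of circumradius 5.305 (√(r²−h²) with h=1.45 from center); Combining (union): the 2 present regions are separate (no shared area or edge), so areas and boundary lengths simply add and each stays a separate island — 2 connected regions. The result has 2 disconnected regions.

2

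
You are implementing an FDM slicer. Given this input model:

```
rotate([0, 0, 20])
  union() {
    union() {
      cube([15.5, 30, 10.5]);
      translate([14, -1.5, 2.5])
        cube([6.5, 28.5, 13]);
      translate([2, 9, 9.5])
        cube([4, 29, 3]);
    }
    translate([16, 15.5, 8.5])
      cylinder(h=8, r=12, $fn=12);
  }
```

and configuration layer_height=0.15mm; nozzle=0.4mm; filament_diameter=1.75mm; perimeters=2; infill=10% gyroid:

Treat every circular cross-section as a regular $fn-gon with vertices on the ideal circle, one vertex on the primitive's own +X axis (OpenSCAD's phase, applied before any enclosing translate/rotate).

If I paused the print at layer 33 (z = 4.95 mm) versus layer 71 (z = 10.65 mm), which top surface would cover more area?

layer 33 (z = 4.95 mm)

Layer 33 (z = 4.95): the cube is present — its section is the full 15.5×30 rectangle (area 465.00 mm²); the cube at (14, -1.5) (footprint 6.5×28.5) is included at this height (area 185.25 mm²); the cube at (2, 9) is absent (z outside [9.5, 12.5]); Combining (union): the regions partially overlap — summed areas 650.25 mm² minus the doubly-counted overlap 40.50 mm² gives 609.75 mm² — area = 609.75 mm²; the cylinder at (16, 15.5) is absent (z outside [8.5, 16.5]); Taking the union: only the result so far is present, so the union is just that shape — area = 609.75 mm²; (whole slice rotated 20° about Z — lengths, areas and connectivity unchanged). So its area = 609.75 mm². Layer 71 (z = 10.65): the cube is not intersected at this z (z outside [0, 10.5]); the cube at (14, -1.5) is present — its section is the full 6.5×28.5 rectangle (area 185.25 mm²); the cube at (2, 9) is present — its section is the full 4×29 rectangle (area 116.00 mm²); Combining (union): the 2 present regions are separate (no shared area or edge), so areas and boundary lengths simply add and each stays a separate island — area = 301.25 mm²; the r=12 cylinder at (16, 15.5) gives a regular 12-gon of circumradius 12 (constant along its height) (area = (12/2)·12.000²·sin(360°/12) = 432.00 mm²); Merging all regions: the regions partially overlap — summed areas 733.25 mm² minus the doubly-counted overlap 163.08 mm² gives 570.17 mm² — area = 570.17 mm²; (rotated 20° about Z; rotation is an isometry so areas/perimeters/island counts are preserved). So its area = 570.17 mm². Layer 33 is larger (609.75 vs 570.17 mm²).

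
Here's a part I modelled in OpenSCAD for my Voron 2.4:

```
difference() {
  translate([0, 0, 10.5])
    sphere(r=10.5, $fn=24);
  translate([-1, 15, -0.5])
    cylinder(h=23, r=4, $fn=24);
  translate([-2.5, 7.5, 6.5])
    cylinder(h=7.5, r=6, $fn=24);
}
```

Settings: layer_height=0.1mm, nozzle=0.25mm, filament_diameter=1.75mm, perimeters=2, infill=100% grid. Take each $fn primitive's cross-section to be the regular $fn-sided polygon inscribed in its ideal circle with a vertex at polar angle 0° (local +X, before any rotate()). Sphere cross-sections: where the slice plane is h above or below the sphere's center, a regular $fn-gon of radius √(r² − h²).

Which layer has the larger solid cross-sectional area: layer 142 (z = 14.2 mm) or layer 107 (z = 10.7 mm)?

Layer 142 (z = 14.2): the sphere: section is a regular 24-gon, circumradius = √(r²−h²) = √(10.5²−3.7²) = 9.826 (area = (24/2)·9.826²·sin(360°/24) = 299.90 mm²); the r=4 cylinder at (-1, 15) contributes a regular 24-gon of circumradius 4 (area = (24/2)·4.000²·sin(360°/24) = 49.69 mm²); the cylinder at (-2.5, 7.5) is absent (z outside [6.5, 14]); Subtracting the remaining from the first: starting from the r=10.5 sphere (299.90 mm²), the r=4 cylinder at (-1, 15) misses the remaining region (no effect) — area = 299.90 mm². So its area = 299.90 mm². Layer 107 (z = 10.7): the sphere: section is a regular 24-gon, circumradius = √(r²−h²) = √(10.5²−0.2²) = 10.498 (area = (24/2)·10.498²·sin(360°/24) = 342.29 mm²); the cylinder at (-1, 15): section is a regular 24-gon, circumradius r=4 (area = (24/2)·4.000²·sin(360°/24) = 49.69 mm²); the r=6 cylinder at (-2.5, 7.5) contributes a regular 24-gon of circumradius 6 (area = (24/2)·6.000²·sin(360°/24) = 111.81 mm²); After the difference (first − rest): starting from the r=10.5 sphere (342.29 mm²), the r=4 cylinder at (-1, 15) misses the remaining region (no effect); the r=6 cylinder at (-2.5, 7.5) partially overlaps it — only the 78.95 mm² overlap (of its 111.81 mm²) is removed, clipping the outline — area = 263.34 mm². So its area = 263.34 mm². Layer 142 is larger (299.90 vs 263.34 mm²).

layer 142 (z = 14.2 mm)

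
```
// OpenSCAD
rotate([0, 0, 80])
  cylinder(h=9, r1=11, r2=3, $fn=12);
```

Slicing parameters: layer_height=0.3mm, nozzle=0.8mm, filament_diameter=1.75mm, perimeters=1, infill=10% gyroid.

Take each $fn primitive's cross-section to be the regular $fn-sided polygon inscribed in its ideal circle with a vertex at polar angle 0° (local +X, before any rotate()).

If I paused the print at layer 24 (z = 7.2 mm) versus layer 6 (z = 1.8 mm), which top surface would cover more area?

Layer 24 (z = 7.2): the cone contributes a regular 12-gon of circumradius 4.600 (interpolated between r1=11 and r2=3 at t=0.800) (area = (12/2)·4.600²·sin(360°/12) = 63.48 mm²); (rotated 80° about Z; rotation is an isometry so areas/perimeters/island counts are preserved). So its area = 63.48 mm². Layer 6 (z = 1.8): the cone (r1=11→r2=3) has section circumradius 9.400 here — a regular 12-gon (area = (12/2)·9.400²·sin(360°/12) = 265.08 mm²); (whole slice rotated 80° about Z — lengths, areas and connectivity unchanged). So its area = 265.08 mm². Layer 6 is larger (265.08 vs 63.48 mm²).

layer 6 (z = 1.8 mm)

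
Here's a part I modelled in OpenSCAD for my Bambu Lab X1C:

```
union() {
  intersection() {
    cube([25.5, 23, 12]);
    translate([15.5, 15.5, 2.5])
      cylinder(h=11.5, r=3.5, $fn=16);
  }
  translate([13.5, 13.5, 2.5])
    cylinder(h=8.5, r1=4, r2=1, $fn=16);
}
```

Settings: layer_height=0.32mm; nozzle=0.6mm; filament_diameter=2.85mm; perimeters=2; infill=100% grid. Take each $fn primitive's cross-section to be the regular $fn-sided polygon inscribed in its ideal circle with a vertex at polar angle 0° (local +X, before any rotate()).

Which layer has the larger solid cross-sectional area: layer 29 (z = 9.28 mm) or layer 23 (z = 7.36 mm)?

layer 23 (z = 7.36 mm)

Layer 29 (z = 9.28): the 25.5×23 cube contributes its full rectangle (area 586.50 mm²); the cylinder at (15.5, 15.5): section is a regular 16-gon, circumradius r=3.5 (area = (16/2)·3.500²·sin(360°/16) = 37.50 mm²); After intersecting: the r=3.5 cylinder at (15.5, 15.5) lies inside the 25.5×23 cube, so the common part is the r=3.5 cylinder at (15.5, 15.5) itself — area = 37.50 mm²; the cone at (13.5, 13.5) (r1=4→r2=1) has section circumradius 1.607 here — a regular 16-gon (area = (16/2)·1.607²·sin(360°/16) = 7.91 mm²); Taking the union: the regions partially overlap — summed areas 45.41 mm² minus the doubly-counted overlap 5.55 mm² gives 39.86 mm² — area = 39.86 mm². So its area = 39.86 mm². Layer 23 (z = 7.36): the 25.5×23 cube contributes its full rectangle (area 586.50 mm²); the cylinder at (15.5, 15.5): section is a regular 16-gon, circumradius r=3.5 (area = (16/2)·3.500²·sin(360°/16) = 37.50 mm²); Taking the intersection: the r=3.5 cylinder at (15.5, 15.5) lies inside the 25.5×23 cube, so the common part is the r=3.5 cylinder at (15.5, 15.5) itself — area = 37.50 mm²; the cone at (13.5, 13.5) contributes a regular 16-gon of circumradius 2.285 (interpolated between r1=4 and r2=1 at t=0.572) (area = (16/2)·2.285²·sin(360°/16) = 15.98 mm²); Merging all regions: the regions partially overlap — summed areas 53.48 mm² minus the doubly-counted overlap 9.61 mm² gives 43.87 mm² — area = 43.87 mm². So its area = 43.87 mm². Layer 23 is larger (43.87 vs 39.86 mm²).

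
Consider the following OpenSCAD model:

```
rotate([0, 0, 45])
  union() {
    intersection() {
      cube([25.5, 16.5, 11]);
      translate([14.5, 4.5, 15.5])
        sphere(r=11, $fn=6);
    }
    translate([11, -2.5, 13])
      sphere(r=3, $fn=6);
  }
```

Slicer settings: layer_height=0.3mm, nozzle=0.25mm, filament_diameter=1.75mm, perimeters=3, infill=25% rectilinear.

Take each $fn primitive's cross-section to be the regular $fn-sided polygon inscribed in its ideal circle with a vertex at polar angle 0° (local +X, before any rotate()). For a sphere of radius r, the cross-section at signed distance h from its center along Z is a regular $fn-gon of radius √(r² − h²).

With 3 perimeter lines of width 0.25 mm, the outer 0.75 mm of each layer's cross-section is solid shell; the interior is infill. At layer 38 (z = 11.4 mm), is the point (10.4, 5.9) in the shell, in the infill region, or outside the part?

infill

At z = 11.4 mm: the cube is absent (z outside [0, 11]); the sphere at (14.5, 4.5): section is a regular 6-gon, circumradius = √(r²−h²) = √(11²−4.1²) = 10.207; After intersecting: at least one operand is absent at this height, so nothing remains; the r=3 sphere at (11, -2.5) contributes a regular 6-gon of circumradius √(3²−1.6²) = 2.538; Taking the union: only the r=3 sphere at (11, -2.5) is present, so the union is just that shape — 1 connected region; (whole slice rotated 45° about Z — lengths, areas and connectivity unchanged). Overall, the cross-section is a single solid region. Undo the 45° rotation: the query point maps to (11.526, -3.182) in the un-rotated model frame. The nearest boundary edge runs (12.27, -4.70)→(13.54, -2.50); distance from the point to it = 1.40 mm. The point is inside the cross-section and 1.40 mm from the nearest boundary — more than the 0.75 mm shell width (3 × 0.25), so it's in the infill interior.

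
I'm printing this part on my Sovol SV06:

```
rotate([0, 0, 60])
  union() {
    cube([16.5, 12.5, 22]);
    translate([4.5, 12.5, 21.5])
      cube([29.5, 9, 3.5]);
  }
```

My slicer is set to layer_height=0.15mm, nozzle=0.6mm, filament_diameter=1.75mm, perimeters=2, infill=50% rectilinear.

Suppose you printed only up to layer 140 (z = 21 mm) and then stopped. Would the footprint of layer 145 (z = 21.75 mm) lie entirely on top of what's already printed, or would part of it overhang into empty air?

Compare the two slices. At z = 21: the cube (footprint 16.5×12.5) is included at this height (area 206.25 mm²); the cube at (4.5, 12.5) does not reach this height (z outside [21.5, 25]); Taking the union: only the 16.5×12.5 cube is present, so the union is just that shape — area = 206.25 mm²; (whole slice rotated 60° about Z — lengths, areas and connectivity unchanged). At z = 21.75: the cube is present — its section is the full 16.5×12.5 rectangle (area 206.25 mm²); the cube at (4.5, 12.5) (footprint 29.5×9) is included at this height (area 265.50 mm²); Combining (union): the 2 present regions share edge segments without overlapping in area, so areas simply add but the touching pieces fuse into one outline (the shared edge portions become interior and drop out of the boundary) — area = 471.75 mm²; (whole slice rotated 60° about Z — lengths, areas and connectivity unchanged). Checking containment: at z = 21.75 the cross-section extends beyond the z = 21 cross-section by about 265.50 mm².

part overhangs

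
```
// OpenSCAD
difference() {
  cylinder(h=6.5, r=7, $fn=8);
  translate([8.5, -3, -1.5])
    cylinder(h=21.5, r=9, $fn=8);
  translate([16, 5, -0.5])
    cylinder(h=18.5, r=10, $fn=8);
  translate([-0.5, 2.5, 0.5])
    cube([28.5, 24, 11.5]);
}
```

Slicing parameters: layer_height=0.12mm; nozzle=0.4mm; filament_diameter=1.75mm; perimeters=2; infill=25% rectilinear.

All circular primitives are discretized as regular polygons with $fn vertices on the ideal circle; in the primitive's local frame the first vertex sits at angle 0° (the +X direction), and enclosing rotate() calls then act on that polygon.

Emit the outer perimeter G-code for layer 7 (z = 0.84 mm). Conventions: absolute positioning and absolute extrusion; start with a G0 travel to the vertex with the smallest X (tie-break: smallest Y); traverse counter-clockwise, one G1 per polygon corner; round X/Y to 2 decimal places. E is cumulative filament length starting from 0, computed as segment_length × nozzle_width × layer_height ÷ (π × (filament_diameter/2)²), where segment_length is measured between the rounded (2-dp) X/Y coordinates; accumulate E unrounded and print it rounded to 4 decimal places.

G0 X-7.00 Y0.00 Z0.84
G1 X-4.95 Y-4.95 E0.1069
G1 X0.00 Y-7.00 E0.2138
G1 X0.99 Y-6.59 E0.2352
G1 X-0.50 Y-3.00 E0.3128
G1 X1.78 Y2.50 E0.4316
G1 X-0.50 Y2.50 E0.4771
G1 X-0.50 Y6.79 E0.5627
G1 X-4.95 Y4.95 E0.6588
G1 X-7.00 Y0.00 E0.7657

At z = 0.84 mm: the r=7 cylinder contributes a regular 8-gon of circumradius 7; the r=9 cylinder at (8.5, -3) contributes a regular 8-gon of circumradius 9; the r=10 cylinder at (16, 5) gives a regular 8-gon of circumradius 10 (constant along its height); the 28.5×24 cube at (-0.5, 2.5) contributes its full rectangle; After the difference (first − rest): starting from the r=7 cylinder, the r=9 cylinder at (8.5, -3) partially overlaps it — only the 51.70 mm² overlap (of its 229.10 mm²) is removed, clipping the outline; the r=10 cylinder at (16, 5) misses the remaining region (no effect); the 28.5×24 cube at (-0.5, 2.5) partially overlaps it — only the 15.20 mm² overlap (of its 684.00 mm²) is removed, clipping the outline — 1 connected region. The outline is a single polygon with 9 vertices. Extrusion per mm of travel: 0.4 × 0.12 / (π × 0.875²) = 0.019956. Accumulating E over each segment gives final E = 0.7657.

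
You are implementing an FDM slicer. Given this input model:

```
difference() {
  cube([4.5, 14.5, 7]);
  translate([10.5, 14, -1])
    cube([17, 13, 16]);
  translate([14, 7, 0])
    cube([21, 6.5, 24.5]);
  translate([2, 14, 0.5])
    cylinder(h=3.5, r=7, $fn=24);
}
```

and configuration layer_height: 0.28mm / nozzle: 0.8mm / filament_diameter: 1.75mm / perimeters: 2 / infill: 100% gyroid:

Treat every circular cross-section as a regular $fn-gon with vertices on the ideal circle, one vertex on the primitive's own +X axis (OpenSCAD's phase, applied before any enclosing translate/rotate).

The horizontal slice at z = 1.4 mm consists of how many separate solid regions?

At z = 1.4 mm: the cube (footprint 4.5×14.5) is included at this height; the cube at (10.5, 14) (footprint 17×13) is included at this height; the 21×6.5 cube at (14, 7) contributes its full rectangle; the r=7 cylinder at (2, 14) gives a regular 24-gon of circumradius 7 (constant along its height); After the difference (first − rest): starting from the 4.5×14.5 cube, the 17×13 cube at (10.5, 14) misses the remaining region (no effect); the 21×6.5 cube at (14, 7) misses the remaining region (no effect); the r=7 cylinder at (2, 14) partially overlaps it — only the 33.00 mm² overlap (of its 152.19 mm²) is removed, clipping the outline — 1 connected region. The result has 1 disconnected region.

1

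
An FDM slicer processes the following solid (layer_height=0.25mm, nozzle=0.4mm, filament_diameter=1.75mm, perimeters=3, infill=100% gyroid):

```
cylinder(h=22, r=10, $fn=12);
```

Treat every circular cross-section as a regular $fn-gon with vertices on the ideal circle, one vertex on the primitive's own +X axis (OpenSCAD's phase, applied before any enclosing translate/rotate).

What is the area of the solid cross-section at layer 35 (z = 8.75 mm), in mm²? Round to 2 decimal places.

At z = 8.75 mm: the cylinder: section is a regular 12-gon, circumradius r=10 (area = (12/2)·10.000²·sin(360°/12) = 300.00 mm²). Overall, the cross-section is a single solid region. Net area = 300.00 mm².

300.00 mm²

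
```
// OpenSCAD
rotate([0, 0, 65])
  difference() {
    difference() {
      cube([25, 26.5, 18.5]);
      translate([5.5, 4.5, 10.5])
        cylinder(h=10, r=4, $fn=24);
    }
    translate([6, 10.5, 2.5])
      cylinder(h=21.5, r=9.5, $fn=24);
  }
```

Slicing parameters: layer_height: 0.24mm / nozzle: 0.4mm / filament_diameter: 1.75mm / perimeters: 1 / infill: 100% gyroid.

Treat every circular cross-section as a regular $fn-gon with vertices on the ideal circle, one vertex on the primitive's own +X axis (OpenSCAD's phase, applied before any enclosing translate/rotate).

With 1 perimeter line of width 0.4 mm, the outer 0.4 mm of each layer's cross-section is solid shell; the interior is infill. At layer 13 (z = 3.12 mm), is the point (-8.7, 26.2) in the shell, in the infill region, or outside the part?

At z = 3.12 mm: the cube (footprint 25×26.5) is included at this height; the cylinder at (5.5, 4.5) is absent (z outside [10.5, 20.5]); Taking the first minus the rest: none of the subtracted shapes is present at this height, so the 25×26.5 cube is unchanged — 1 connected region; the cylinder at (6, 10.5): section is a regular 24-gon, circumradius r=9.5; Taking the first minus the rest: starting from that combined region, the r=9.5 cylinder at (6, 10.5) partially overlaps it — only the 245.32 mm² overlap (of its 280.30 mm²) is removed, clipping the outline — 1 connected region; (rotated 65° about Z; rotation is an isometry so areas/perimeters/island counts are preserved). Overall, the cross-section is a single solid region. Undo the 65° rotation: the query point maps to (20.068, 18.957) in the un-rotated model frame. The nearest boundary edge runs (25.00, 26.50)→(25.00, 0.00); distance from the point to it = 4.93 mm. The point is inside the cross-section and 4.93 mm from the nearest boundary — more than the 0.4 mm shell width (1 × 0.4), so it's in the infill interior.

infill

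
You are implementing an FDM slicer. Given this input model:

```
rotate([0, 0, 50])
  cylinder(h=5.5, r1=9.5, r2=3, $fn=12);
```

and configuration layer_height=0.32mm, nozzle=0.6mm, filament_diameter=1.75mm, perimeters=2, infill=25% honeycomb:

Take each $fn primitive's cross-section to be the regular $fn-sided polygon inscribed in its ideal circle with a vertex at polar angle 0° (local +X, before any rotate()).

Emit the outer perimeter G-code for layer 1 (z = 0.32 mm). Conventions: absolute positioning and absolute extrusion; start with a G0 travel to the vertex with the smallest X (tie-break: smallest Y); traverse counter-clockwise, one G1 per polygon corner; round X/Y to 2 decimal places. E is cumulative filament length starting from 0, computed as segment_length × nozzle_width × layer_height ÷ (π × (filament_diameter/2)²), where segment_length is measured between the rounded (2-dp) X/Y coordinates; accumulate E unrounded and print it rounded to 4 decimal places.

G0 X-8.98 Y1.58 Z0.32
G1 X-8.57 Y-3.12 E0.3766
G1 X-5.86 Y-6.99 E0.7537
G1 X-1.58 Y-8.98 E1.1305
G1 X3.12 Y-8.57 E1.5071
G1 X6.99 Y-5.86 E1.8842
G1 X8.98 Y-1.58 E2.2610
G1 X8.57 Y3.12 E2.6376
G1 X5.86 Y6.99 E3.0147
G1 X1.58 Y8.98 E3.3915
G1 X-3.12 Y8.57 E3.7681
G1 X-6.99 Y5.86 E4.1452
G1 X-8.98 Y1.58 E4.5220

At z = 0.32 mm: the cone: at t=0.058 of its height the radius interpolates to r₁+(r₂−r₁)t = 9.122, giving a regular 12-gon of that circumradius; (whole slice rotated 50° about Z — lengths, areas and connectivity unchanged). The outline is a single polygon with 12 vertices. Extrusion per mm of travel: 0.6 × 0.32 / (π × 0.875²) = 0.079824. Accumulating E over each segment gives final E = 4.5220.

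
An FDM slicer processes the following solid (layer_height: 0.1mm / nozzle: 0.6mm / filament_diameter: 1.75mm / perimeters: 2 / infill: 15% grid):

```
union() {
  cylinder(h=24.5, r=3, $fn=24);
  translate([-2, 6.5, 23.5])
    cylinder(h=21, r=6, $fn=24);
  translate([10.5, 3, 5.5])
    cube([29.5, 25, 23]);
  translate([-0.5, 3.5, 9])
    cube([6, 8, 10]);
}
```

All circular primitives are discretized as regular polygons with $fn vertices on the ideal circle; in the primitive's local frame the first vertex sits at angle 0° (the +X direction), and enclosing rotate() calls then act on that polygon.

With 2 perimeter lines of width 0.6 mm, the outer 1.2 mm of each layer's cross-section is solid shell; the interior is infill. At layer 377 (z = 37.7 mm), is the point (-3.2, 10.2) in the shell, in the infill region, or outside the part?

At z = 37.7 mm: the cylinder is absent (z outside [0, 24.5]); the r=6 cylinder at (-2, 6.5) gives a regular 24-gon of circumradius 6 (constant along its height); the cube at (10.5, 3) does not reach this height (z outside [5.5, 28.5]); the cube at (-0.5, 3.5) is absent (z outside [9, 19]); Merging all regions: only the r=6 cylinder at (-2, 6.5) is present, so the union is just that shape — 1 connected region. Overall, the cross-section is a single solid region. The nearest boundary edge runs (-3.55, 12.30)→(-5.00, 11.70); distance from the point to it = 2.07 mm. The point is inside the cross-section and 2.07 mm from the nearest boundary — more than the 1.2 mm shell width (2 × 0.6), so it's in the infill interior.

infill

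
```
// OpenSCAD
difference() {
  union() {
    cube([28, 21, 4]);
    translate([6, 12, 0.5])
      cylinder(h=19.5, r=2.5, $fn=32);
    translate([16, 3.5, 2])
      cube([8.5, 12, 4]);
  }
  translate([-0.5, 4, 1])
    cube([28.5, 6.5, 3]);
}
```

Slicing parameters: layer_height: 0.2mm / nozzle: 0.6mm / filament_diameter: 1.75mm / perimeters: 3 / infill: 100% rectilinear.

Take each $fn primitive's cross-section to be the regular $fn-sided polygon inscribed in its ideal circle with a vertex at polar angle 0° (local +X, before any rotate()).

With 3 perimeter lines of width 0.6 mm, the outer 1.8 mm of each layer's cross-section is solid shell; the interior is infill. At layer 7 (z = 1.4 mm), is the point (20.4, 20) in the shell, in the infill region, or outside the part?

shell

At z = 1.4 mm: the cube (footprint 28×21) is included at this height; the r=2.5 cylinder at (6, 12) gives a regular 32-gon of circumradius 2.5 (constant along its height); the cube at (16, 3.5) is not intersected at this z (z outside [2, 6]); Combining (union): the r=2.5 cylinder at (6, 12) lies entirely inside the 28×21 cube, so the union is just the 28×21 cube — 1 connected region; the 28.5×6.5 cube at (-0.5, 4) contributes its full rectangle; After the difference (first − rest): starting from the result so far, the 28.5×6.5 cube at (-0.5, 4) partially overlaps it — only the 182.00 mm² overlap (of its 185.25 mm²) is removed, clipping the outline — 2 connected regions. Overall, the cross-section has 2 separate islands. The nearest boundary edge runs (0.00, 21.00)→(28.00, 21.00); distance from the point to it = 1.00 mm. (Shell/infill is judged within the island containing the point — the largest one.) The point is inside the cross-section, 1.00 mm from the nearest boundary — within the 1.8 mm shell band (3 × 0.6).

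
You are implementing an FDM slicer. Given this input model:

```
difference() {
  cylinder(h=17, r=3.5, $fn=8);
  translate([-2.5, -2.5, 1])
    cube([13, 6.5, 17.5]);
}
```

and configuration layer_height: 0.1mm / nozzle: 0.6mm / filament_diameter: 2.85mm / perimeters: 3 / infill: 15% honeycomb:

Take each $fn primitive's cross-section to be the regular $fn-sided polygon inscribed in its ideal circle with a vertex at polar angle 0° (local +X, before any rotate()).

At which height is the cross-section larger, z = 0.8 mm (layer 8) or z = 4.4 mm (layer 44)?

Layer 8 (z = 0.8): the r=3.5 cylinder contributes a regular 8-gon of circumradius 3.5 (area = (8/2)·3.500²·sin(360°/8) = 34.65 mm²); the cube at (-2.5, -2.5) is not intersected at this z (z outside [1, 18.5]); Subtracting the remaining from the first: none of the subtracted shapes is present at this height, so the r=3.5 cylinder is unchanged — area = 34.65 mm². So its area = 34.65 mm². Layer 44 (z = 4.4): the r=3.5 cylinder gives a regular 8-gon of circumradius 3.5 (constant along its height) (area = (8/2)·3.500²·sin(360°/8) = 34.65 mm²); the cube at (-2.5, -2.5) is present — its section is the full 13×6.5 rectangle (area 84.50 mm²); After the difference (first − rest): starting from the r=3.5 cylinder (34.65 mm²), the 13×6.5 cube at (-2.5, -2.5) partially overlaps it — only the 29.82 mm² overlap (of its 84.50 mm²) is removed, clipping the outline — area = 4.83 mm². So its area = 4.83 mm². Layer 8 is larger (34.65 vs 4.83 mm²).

layer 8 (z = 0.8 mm)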